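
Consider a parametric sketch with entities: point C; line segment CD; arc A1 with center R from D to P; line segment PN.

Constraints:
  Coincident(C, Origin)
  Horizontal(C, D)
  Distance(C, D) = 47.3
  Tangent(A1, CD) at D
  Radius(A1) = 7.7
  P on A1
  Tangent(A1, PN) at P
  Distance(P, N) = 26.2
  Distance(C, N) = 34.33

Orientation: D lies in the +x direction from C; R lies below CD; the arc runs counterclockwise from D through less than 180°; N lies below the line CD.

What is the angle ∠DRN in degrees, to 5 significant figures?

125.35°

Checks: |RP| = 7.700 ✓; ∠(RP, PN) = 90.00° ✓; |PN| = 26.20 ✓; |CN| = 34.33 ✓.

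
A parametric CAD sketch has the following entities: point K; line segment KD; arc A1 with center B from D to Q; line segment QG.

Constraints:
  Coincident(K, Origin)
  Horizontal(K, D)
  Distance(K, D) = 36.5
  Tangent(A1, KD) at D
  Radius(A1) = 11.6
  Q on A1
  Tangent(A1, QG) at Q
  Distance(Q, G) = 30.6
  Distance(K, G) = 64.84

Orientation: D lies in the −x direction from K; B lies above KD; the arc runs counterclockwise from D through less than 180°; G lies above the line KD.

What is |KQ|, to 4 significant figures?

34.50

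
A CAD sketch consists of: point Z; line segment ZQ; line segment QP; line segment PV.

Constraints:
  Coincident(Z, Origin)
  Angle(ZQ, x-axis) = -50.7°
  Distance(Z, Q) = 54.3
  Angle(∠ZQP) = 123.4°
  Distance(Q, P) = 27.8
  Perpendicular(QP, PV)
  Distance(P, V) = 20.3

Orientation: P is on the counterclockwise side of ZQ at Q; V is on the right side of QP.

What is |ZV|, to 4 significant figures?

87.38

∠ZQP = 123.4°, so QP runs at -50.7° + (180° − 123.4°) = 5.900° from the x-axis; with |QP| = 27.8, P = Q + 27.8·(cos 5.900°, sin 5.900°) = (62.05, -39.16). QP is perpendicular to PV; with |PV| = 20.3 on the right of QP, V = P + 20.3·(0.1028, -0.9947) = (64.13, -59.35). Then |ZV| = |V − Z| = 87.38.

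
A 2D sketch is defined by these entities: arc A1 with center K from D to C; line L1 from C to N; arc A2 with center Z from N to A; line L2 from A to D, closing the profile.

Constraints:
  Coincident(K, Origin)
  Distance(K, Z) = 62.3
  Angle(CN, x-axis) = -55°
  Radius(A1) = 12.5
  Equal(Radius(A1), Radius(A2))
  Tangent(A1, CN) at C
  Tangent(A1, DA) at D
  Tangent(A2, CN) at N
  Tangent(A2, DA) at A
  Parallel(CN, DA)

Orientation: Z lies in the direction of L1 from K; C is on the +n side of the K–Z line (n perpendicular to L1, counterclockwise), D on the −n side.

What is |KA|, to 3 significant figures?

63.5

Tangency of A1 to both parallel lines with radius 12.5 puts C and D at K ± 12.5·n: C = (10.2, 7.17), D = (-10.2, -7.17). Equal radii place N and A the same way about Z: N = Z + 12.5·n = (46.0, -43.9), A = Z − 12.5·n = (25.5, -58.2). Then |KA| = |A − K| = 63.5.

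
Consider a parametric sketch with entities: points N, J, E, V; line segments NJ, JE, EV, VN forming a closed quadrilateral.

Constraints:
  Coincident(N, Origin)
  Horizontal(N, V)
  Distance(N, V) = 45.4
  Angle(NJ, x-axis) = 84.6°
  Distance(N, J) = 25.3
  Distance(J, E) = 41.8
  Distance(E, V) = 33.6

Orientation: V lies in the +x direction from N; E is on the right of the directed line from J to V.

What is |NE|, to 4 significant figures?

21.05

Checks: |JE| = 41.80 ✓; |EV| = 33.60 ✓.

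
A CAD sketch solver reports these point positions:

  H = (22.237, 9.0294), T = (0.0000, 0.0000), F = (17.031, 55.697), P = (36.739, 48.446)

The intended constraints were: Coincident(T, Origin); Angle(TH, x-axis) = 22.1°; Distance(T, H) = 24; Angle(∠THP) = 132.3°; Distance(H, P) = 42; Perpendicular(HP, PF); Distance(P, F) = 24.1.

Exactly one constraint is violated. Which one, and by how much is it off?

Distance(P, F) = 24.1 — off by 3.10.

T = (0.00, 0.00) ✓; TH at 22.10° ✓; |TH| = 24.00 ✓; ∠THP = 132.3° ✓; |HP| = 42.00 ✓; ∠(HP, PF) = 90.00° ✓; |PF| = 21.00 ✗.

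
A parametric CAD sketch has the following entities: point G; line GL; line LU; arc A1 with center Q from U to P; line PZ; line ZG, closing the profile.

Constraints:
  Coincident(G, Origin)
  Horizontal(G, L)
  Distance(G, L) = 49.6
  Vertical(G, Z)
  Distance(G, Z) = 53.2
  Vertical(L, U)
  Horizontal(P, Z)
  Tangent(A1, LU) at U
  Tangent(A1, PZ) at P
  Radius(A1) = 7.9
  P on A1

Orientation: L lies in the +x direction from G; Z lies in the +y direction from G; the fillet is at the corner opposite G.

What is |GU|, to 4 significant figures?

67.17

G is at the origin; GL is horizontal with |GL| = 49.6 and L on the +x side, so L = (49.60, 0.000). GZ is vertical with |GZ| = 53.2 and Z on the +y side, so Z = (0.000, 53.20). The virtual corner opposite G is at (49.60, 53.20). Since A1 is tangent to LU there, QU ⟂ LU and tangency of A1 to PZ means the radius QP is perpendicular to PZ, with radius 7.9, so the center Q sits 7.9 in from both sides at Q = (41.70, 45.30). That places the tangent points at U = (49.60, 45.30) on LU and P = (41.70, 53.20) on PZ. Then |GU| = |U − G| = 67.17.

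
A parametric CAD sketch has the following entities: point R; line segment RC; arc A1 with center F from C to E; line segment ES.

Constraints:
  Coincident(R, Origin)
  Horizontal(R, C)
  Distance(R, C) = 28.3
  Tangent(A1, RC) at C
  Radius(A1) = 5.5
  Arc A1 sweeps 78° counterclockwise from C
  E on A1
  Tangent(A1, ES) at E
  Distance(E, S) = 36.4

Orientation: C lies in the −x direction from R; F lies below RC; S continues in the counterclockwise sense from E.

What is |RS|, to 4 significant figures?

57.43

On A1, C sits at bearing 90° from F; a 78° counterclockwise sweep puts E at bearing 168°, so E = F + 5.5·(cos 168°, sin 168°) = (-33.68, -4.356). The tangent condition forces FE to be normal to ES, so ES runs along (−sin 168°, cos 168°); with |ES| = 36.4, S = (-41.25, -39.96). Then |RS| = |S − R| = 57.43.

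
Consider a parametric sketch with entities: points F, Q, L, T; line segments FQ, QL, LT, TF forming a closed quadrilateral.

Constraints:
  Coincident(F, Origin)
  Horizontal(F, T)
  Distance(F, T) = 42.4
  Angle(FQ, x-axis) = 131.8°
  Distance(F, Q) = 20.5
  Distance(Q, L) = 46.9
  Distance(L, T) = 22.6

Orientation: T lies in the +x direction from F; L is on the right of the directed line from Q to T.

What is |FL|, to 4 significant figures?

27.10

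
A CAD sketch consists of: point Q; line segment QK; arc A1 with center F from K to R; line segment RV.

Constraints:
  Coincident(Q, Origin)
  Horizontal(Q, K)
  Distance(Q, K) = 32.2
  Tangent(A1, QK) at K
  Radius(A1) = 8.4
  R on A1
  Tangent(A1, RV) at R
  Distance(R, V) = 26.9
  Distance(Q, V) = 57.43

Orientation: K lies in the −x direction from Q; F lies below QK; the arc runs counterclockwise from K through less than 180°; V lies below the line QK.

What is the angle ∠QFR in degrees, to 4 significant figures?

149.2°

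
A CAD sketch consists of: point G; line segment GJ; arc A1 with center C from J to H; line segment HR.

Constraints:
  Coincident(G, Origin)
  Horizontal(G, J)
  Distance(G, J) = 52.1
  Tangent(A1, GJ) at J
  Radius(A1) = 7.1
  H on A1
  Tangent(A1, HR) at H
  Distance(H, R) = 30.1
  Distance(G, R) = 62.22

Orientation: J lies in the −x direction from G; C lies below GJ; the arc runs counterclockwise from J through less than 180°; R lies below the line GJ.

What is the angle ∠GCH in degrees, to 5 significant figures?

169.37°

G is at the origin; G and J share the same y with |GJ| = 52.1 and J on the −x side, so J = (-52.100, 0.0000). A1 meets GJ tangentially, so CJ is at right angles to GJ, so C = J + (0, -7.1) = (-52.100, -7.1000). Since CH ⟂ HR (tangency), |CR| = √(7.1² + 30.1²) = 30.926 regardless of where H sits on A1. So R lies on both circle(G, 62.22) and circle(C, 30.926); the below-GJ intersection is R = (-49.343, -37.903). H is the foot of the tangent from R: H = (-58.838, -9.3396).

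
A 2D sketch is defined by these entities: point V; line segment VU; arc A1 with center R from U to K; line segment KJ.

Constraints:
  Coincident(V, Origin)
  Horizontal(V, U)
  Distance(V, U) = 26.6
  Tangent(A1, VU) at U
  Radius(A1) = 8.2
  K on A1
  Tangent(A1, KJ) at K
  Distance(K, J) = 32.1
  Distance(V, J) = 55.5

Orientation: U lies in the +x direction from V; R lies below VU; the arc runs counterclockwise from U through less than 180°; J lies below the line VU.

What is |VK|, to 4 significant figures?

24.12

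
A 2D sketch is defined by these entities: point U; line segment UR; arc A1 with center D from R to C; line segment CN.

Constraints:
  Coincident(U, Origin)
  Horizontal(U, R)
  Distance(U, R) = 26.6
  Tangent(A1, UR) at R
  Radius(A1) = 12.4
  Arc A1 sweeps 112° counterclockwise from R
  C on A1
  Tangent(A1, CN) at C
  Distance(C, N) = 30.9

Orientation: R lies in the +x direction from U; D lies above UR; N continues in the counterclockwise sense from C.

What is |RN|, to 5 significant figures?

45.695

U is at the origin; UR is horizontal with |UR| = 26.6 and R on the +x side, so R = (26.600, 0.0000). Since A1 is tangent to UR there, DR ⟂ UR, so D = R + (0, 12.4) = (26.600, 12.400). On A1, R sits at bearing -90° from D; a 112° counterclockwise sweep puts C at bearing 22°, so C = D + 12.4·(cos 22°, sin 22°) = (38.097, 17.045). Since A1 is tangent to CN there, DC ⟂ CN, so CN runs along (−sin 22°, cos 22°); with |CN| = 30.9, N = (26.522, 45.695). Then |RN| = |N − R| = 45.695.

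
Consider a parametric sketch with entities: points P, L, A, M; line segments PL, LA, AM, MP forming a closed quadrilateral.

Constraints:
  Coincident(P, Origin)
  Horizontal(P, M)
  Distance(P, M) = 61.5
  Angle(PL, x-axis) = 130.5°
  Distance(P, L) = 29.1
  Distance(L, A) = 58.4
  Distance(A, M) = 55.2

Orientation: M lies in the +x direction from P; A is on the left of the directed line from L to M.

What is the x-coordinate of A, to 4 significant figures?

33.63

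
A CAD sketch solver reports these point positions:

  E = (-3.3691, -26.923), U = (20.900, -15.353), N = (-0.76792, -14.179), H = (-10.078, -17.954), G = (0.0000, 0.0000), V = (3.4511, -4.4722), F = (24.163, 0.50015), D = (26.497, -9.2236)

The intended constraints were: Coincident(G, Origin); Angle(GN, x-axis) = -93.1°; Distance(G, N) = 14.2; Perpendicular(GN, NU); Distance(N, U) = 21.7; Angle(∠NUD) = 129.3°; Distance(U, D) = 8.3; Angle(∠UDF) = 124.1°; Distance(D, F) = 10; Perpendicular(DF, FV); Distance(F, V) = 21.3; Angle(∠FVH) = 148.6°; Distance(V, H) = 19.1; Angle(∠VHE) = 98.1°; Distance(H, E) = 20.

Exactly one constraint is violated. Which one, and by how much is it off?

Distance(H, E) = 20 — off by 8.80.

G = (0.00, 0.00) ✓; GN at -93.10° ✓; |GN| = 14.20 ✓; ∠(GN, NU) = 90.00° ✓; |NU| = 21.70 ✓; ∠NUD = 129.3° ✓; |UD| = 8.300 ✓; ∠UDF = 124.1° ✓; |DF| = 10.00 ✓; ∠(DF, FV) = 90.00° ✓; |FV| = 21.30 ✓; ∠FVH = 148.6° ✓; |VH| = 19.10 ✓; ∠VHE = 98.10° ✓; |HE| = 11.20 ✗.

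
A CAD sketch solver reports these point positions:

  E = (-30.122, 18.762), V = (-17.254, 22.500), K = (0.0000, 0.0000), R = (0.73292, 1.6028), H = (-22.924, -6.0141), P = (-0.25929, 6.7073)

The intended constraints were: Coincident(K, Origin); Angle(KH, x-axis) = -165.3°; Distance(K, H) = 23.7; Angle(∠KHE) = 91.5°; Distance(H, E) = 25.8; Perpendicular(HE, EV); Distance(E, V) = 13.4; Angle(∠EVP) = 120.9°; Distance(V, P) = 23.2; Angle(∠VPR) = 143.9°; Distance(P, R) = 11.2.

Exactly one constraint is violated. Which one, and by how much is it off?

Distance(P, R) = 11.2 — off by 6.00.

K = (0.00, 0.00) ✓; KH at -165.3° ✓; |KH| = 23.70 ✓; ∠KHE = 91.50° ✓; |HE| = 25.80 ✓; ∠(HE, EV) = 90.00° ✓; |EV| = 13.40 ✓; ∠EVP = 120.9° ✓; |VP| = 23.20 ✓; ∠VPR = 143.9° ✓; |PR| = 5.200 ✗.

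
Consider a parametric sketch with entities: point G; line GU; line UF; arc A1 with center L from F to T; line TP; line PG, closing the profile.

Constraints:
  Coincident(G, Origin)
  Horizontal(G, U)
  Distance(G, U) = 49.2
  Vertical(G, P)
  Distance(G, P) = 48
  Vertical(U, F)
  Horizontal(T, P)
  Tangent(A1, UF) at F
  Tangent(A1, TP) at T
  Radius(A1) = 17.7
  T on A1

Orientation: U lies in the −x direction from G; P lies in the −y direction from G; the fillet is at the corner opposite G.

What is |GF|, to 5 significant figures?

57.782

G is at the origin; GU is horizontal with |GU| = 49.2 and U on the −x side, so U = (-49.200, 0.0000). G and P share the same x with |GP| = 48.0 and P on the −y side, so P = (0.0000, -48.000). The virtual corner opposite G is at (-49.200, -48.000). Since A1 is tangent to UF there, LF ⟂ UF and tangency of A1 to TP means the radius LT is perpendicular to TP, with radius 17.7, so the center L sits 17.7 in from both sides at L = (-31.500, -30.300). That places the tangent points at F = (-49.200, -30.300) on UF and T = (-31.500, -48.000) on TP. Then |GF| = |F − G| = 57.782.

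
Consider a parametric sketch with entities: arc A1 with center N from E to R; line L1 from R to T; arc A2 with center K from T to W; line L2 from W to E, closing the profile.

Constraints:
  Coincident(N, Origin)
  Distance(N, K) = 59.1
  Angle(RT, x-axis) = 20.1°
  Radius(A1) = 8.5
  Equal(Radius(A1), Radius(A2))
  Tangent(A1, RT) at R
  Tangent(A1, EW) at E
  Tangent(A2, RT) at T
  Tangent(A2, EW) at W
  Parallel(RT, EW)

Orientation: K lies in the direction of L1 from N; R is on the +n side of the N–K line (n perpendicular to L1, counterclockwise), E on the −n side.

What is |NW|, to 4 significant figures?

59.71

The slot axis is L1's direction at 20.1°, so u = (cos 20.1°, sin 20.1°) = (0.9391, 0.3437) and n = (−sin 20.1°, cos 20.1°) = (-0.3437, 0.9391). N is at the origin and K lies 59.1 along u from N, so K = 59.1·u = (55.50, 20.31). Tangency of A1 to both parallel lines with radius 8.5 puts R and E at N ± 8.5·n: R = (-2.921, 7.982), E = (2.921, -7.982). Equal radii place T and W the same way about K: T = K + 8.5·n = (52.58, 28.29), W = K − 8.5·n = (58.42, 12.33). Then |NW| = |W − N| = 59.71.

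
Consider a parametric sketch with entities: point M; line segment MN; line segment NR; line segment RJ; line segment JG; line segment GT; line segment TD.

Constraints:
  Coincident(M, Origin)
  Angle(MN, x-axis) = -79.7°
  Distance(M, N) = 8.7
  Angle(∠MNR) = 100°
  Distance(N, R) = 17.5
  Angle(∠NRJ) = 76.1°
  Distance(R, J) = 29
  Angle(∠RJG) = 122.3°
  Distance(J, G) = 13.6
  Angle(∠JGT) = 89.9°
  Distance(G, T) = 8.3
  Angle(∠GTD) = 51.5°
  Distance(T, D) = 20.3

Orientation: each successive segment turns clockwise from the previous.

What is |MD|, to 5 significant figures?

27.787

M is at the origin; MN runs at -79.7° with length 8.7, so N = (1.5556, -8.5598). ∠MNR = 100.0° gives NR at -159.70° from the x-axis; with |NR| = 17.5, R = (-14.857, -14.631). ∠NRJ = 76.1° gives RJ at 96.400° from the x-axis; with |RJ| = 29.0, J = (-18.090, 14.188). ∠RJG = 122.3° gives JG at 38.700° from the x-axis; with |JG| = 13.6, G = (-7.4762, 22.691). ∠JGT = 89.9° gives GT at -51.400° from the x-axis; with |GT| = 8.3, T = (-2.2980, 16.205). ∠GTD = 51.5° gives TD at -179.90° from the x-axis; with |TD| = 20.3, D = (-22.598, 16.169). Then |MD| = |D − M| = 27.787.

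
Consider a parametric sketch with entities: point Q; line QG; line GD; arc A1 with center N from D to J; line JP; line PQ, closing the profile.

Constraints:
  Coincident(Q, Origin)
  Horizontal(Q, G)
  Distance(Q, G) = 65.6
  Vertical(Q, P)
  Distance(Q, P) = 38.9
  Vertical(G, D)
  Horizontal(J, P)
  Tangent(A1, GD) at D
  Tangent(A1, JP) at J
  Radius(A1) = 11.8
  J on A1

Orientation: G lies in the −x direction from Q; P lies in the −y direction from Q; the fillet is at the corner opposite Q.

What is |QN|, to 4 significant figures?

60.24

Q and P share the same x with |QP| = 38.9 and P on the −y side, so P = (0.000, -38.90). The virtual corner opposite Q is at (-65.60, -38.90). The tangent condition forces ND to be normal to GD and tangency of A1 to JP means the radius NJ is perpendicular to JP, with radius 11.8, so the center N sits 11.8 in from both sides at N = (-53.80, -27.10). Then |QN| = |N − Q| = 60.24.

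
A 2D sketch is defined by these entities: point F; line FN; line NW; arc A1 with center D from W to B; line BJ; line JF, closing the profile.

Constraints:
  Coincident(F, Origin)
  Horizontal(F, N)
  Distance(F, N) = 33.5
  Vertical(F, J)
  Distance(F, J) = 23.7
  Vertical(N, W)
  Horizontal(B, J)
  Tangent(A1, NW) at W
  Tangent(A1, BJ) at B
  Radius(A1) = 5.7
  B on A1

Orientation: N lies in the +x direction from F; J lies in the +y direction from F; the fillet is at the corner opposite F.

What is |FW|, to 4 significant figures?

38.03

F is at the origin; F and N share the same y with |FN| = 33.5 and N on the +x side, so N = (33.50, 0.000). F and J share the same x with |FJ| = 23.7 and J on the +y side, so J = (0.000, 23.70). The virtual corner opposite F is at (33.50, 23.70). A1 meets NW tangentially, so DW is at right angles to NW and tangency of A1 to BJ means the radius DB is perpendicular to BJ, with radius 5.7, so the center D sits 5.7 in from both sides at D = (27.80, 18.00). That places the tangent points at W = (33.50, 18.00) on NW and B = (27.80, 23.70) on BJ. Then |FW| = |W − F| = 38.03.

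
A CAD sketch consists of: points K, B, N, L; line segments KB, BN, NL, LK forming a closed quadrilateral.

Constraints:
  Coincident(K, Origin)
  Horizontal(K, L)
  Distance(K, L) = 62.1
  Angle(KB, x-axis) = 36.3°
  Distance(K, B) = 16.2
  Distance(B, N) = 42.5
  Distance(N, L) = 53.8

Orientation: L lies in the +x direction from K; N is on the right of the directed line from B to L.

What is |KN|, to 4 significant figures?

37.72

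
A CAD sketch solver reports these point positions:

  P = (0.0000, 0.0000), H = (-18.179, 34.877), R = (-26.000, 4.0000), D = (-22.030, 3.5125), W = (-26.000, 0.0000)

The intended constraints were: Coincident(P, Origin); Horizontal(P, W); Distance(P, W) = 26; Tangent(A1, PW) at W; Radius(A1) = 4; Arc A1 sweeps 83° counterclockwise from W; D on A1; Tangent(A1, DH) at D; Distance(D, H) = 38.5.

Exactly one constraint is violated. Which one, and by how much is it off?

Distance(D, H) = 38.5 — off by 6.90.

P = (0.00, 0.00) ✓; P.y = 0.00, W.y = 0.00 ✓; |PW| = 26.00 ✓; ∠(RW, WP) = 90.00° ✓; |RW| = 4.000 ✓; bearing(R→D) − bearing(R→W) = 83.00° ✓; |RD| = 4.000 ✓; ∠(RD, DH) = 90.00° ✓; |DH| = 31.60 ✗.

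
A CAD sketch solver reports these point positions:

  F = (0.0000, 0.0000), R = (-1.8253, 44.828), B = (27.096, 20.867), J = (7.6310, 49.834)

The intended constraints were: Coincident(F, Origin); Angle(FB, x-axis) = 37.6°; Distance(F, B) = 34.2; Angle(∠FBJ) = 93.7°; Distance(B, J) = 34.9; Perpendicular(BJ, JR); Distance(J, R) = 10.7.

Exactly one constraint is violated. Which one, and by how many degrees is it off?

Perpendicular(BJ, JR) — off by 6.00°.

F = (0.00, 0.00) ✓; FB at 37.60° ✓; |FB| = 34.20 ✓; ∠FBJ = 93.70° ✓; |BJ| = 34.90 ✓; ∠(BJ, JR) = 84.00° ✗; |JR| = 10.70 ✓.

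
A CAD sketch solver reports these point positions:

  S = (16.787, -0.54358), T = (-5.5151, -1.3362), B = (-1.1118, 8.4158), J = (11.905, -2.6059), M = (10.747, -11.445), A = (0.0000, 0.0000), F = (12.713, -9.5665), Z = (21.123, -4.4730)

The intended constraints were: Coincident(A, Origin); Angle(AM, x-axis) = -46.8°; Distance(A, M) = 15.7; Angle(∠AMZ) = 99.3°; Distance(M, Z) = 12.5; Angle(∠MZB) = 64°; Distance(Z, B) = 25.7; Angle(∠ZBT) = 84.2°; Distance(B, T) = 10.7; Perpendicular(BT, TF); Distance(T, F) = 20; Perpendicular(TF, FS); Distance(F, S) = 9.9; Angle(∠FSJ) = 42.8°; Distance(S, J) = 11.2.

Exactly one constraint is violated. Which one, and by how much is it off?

Distance(S, J) = 11.2 — off by 5.90.

A = (0.00, 0.00) ✓; AM at -46.80° ✓; |AM| = 15.70 ✓; ∠AMZ = 99.30° ✓; |MZ| = 12.50 ✓; ∠MZB = 64.00° ✓; |ZB| = 25.70 ✓; ∠ZBT = 84.20° ✓; |BT| = 10.70 ✓; ∠(BT, TF) = 90.00° ✓; |TF| = 20.00 ✓; ∠(TF, FS) = 90.00° ✓; |FS| = 9.900 ✓; ∠FSJ = 42.80° ✓; |SJ| = 5.300 ✗.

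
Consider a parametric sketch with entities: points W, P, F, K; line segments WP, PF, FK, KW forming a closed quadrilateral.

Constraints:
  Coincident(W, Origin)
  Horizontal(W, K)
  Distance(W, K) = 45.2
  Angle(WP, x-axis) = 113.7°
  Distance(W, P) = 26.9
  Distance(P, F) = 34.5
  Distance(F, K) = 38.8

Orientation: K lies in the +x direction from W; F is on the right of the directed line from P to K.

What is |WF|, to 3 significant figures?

8.43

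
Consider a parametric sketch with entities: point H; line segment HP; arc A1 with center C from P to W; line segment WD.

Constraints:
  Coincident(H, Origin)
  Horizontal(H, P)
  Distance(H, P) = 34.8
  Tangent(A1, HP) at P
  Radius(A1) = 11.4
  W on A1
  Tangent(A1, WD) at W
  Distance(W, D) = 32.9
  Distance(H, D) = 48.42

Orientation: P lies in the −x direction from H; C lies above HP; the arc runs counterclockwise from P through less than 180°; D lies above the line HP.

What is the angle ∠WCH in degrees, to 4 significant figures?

14.41°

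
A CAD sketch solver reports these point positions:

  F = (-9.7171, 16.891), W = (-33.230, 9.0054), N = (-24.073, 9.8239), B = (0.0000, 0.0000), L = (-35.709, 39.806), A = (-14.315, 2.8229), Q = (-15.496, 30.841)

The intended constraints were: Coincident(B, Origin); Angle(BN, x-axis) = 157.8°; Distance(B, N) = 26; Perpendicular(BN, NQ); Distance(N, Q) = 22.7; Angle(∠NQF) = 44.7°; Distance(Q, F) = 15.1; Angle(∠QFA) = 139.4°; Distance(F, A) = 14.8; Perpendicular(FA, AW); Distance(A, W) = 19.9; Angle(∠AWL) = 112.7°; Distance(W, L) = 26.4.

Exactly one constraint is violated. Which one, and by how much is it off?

Distance(W, L) = 26.4 — off by 4.50.

B = (0.00, 0.00) ✓; BN at 157.8° ✓; |BN| = 26.00 ✓; ∠(BN, NQ) = 90.00° ✓; |NQ| = 22.70 ✓; ∠NQF = 44.70° ✓; |QF| = 15.10 ✓; ∠QFA = 139.4° ✓; |FA| = 14.80 ✓; ∠(FA, AW) = 90.00° ✓; |AW| = 19.90 ✓; ∠AWL = 112.7° ✓; |WL| = 30.90 ✗.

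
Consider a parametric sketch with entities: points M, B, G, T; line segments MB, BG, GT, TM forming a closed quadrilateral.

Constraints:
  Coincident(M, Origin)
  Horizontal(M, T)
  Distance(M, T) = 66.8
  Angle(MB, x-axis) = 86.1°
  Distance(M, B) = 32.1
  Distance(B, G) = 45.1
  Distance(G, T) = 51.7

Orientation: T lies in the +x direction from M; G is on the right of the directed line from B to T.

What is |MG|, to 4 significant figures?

19.52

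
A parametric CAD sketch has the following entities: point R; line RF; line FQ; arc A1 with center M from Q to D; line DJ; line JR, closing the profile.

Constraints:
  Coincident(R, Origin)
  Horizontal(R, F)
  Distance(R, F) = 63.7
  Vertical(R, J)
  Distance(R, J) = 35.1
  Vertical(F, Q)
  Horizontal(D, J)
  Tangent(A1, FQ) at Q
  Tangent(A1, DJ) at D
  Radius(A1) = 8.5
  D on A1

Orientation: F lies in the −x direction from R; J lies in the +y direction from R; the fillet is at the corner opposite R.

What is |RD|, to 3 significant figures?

65.4

The virtual corner opposite R is at (-63.7, 35.1). The tangent condition forces MQ to be normal to FQ and since A1 is tangent to DJ there, MD ⟂ DJ, with radius 8.5, so the center M sits 8.5 in from both sides at M = (-55.2, 26.6). That places the tangent points at Q = (-63.7, 26.6) on FQ and D = (-55.2, 35.1) on DJ. Then |RD| = |D − R| = 65.4.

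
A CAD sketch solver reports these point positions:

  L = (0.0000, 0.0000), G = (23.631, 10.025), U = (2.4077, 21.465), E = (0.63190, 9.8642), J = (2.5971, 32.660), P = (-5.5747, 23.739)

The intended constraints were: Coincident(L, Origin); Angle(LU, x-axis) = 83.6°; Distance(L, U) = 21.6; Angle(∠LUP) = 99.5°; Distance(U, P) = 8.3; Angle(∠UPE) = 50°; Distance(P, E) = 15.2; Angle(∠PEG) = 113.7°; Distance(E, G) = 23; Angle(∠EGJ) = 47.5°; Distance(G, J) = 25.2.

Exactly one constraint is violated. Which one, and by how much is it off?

Distance(G, J) = 25.2 — off by 5.70.

L = (0.00, 0.00) ✓; LU at 83.60° ✓; |LU| = 21.60 ✓; ∠LUP = 99.50° ✓; |UP| = 8.300 ✓; ∠UPE = 50.00° ✓; |PE| = 15.20 ✓; ∠PEG = 113.7° ✓; |EG| = 23.00 ✓; ∠EGJ = 47.50° ✓; |GJ| = 30.90 ✗.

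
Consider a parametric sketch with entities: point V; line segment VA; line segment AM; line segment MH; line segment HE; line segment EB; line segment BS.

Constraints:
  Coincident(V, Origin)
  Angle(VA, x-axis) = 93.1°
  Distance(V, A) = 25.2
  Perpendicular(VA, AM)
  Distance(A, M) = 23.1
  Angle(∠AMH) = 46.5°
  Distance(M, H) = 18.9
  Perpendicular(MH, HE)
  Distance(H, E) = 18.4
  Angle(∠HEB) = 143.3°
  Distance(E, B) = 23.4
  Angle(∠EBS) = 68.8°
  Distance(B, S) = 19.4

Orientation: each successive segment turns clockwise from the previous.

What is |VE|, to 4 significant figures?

24.37

V is at the origin; VA runs at 93.1° with length 25.2, so A = (-1.363, 25.16). VA ⟂ AM, so AM runs at 3.100°; with |AM| = 23.1, M = (21.70, 26.41). ∠AMH = 46.5° gives MH at -130.4° from the x-axis; with |MH| = 18.9, H = (9.454, 12.02). The perpendicularity gives HE at right angles to MH, so HE runs at 139.6°; with |HE| = 18.4, E = (-4.558, 23.94). Then |VE| = |E − V| = 24.37.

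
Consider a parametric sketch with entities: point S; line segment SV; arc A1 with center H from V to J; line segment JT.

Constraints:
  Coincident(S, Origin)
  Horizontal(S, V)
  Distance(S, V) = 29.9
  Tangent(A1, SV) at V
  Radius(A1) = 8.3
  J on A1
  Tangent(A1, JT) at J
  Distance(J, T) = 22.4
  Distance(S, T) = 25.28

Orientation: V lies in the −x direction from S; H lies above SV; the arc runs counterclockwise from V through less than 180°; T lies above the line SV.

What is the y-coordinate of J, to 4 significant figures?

3.866

S is at the origin; SV is horizontal with |SV| = 29.9 and V on the −x side, so V = (-29.90, 0.000). Tangency of A1 to SV means the radius HV is perpendicular to SV, so H = V + (0, 8.3) = (-29.90, 8.300). Since HJ ⟂ JT (tangency), |HT| = √(8.3² + 22.4²) = 23.89 regardless of where J sits on A1. So T lies on both circle(S, 25.28) and circle(H, 23.89); the above-SV intersection is T = (-10.92, 22.80). J is the foot of the tangent from T: J = (-22.88, 3.866).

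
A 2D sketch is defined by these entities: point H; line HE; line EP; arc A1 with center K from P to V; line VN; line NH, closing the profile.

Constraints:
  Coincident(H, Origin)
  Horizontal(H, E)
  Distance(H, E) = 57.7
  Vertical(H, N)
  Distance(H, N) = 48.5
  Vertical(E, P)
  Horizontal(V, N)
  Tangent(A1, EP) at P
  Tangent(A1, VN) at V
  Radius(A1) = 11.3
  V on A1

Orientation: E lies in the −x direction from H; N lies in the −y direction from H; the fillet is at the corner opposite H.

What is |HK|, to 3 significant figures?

59.5

H and N share the same x with |HN| = 48.5 and N on the −y side, so N = (0.00, -48.5). The virtual corner opposite H is at (-57.7, -48.5). Tangency of A1 to EP means the radius KP is perpendicular to EP and the tangent condition forces KV to be normal to VN, with radius 11.3, so the center K sits 11.3 in from both sides at K = (-46.4, -37.2). Then |HK| = |K − H| = 59.5.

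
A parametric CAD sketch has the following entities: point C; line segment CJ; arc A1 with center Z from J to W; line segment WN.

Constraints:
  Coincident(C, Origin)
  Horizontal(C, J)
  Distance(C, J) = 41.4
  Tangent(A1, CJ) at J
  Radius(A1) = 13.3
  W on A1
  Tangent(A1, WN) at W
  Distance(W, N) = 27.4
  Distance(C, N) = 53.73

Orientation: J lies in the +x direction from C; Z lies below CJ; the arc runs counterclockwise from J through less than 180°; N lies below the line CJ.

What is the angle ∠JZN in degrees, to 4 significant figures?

163.7°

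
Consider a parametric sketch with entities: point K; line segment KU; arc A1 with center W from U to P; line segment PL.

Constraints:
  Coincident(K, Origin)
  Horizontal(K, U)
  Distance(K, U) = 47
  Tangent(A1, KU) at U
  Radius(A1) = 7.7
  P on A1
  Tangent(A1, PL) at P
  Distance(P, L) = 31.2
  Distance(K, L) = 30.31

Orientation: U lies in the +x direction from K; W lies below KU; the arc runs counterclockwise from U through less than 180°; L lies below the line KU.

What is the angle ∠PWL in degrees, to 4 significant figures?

76.14°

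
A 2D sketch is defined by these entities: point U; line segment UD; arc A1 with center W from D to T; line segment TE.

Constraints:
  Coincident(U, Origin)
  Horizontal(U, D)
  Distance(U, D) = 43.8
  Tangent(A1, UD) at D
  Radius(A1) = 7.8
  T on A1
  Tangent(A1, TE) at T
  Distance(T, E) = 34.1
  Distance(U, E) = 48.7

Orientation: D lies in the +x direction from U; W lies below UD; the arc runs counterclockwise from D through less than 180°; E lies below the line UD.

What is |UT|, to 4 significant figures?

36.70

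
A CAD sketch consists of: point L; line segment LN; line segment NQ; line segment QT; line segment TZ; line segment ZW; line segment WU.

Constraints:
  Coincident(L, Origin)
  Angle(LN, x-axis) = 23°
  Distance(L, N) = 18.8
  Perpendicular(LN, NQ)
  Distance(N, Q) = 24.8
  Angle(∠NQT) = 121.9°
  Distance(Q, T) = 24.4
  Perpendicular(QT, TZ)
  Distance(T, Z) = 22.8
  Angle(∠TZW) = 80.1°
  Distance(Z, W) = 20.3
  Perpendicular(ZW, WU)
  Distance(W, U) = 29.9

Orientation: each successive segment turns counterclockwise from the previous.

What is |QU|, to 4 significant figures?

13.93

L is at the origin; LN runs at 23.0° with length 18.8, so N = (17.31, 7.346). LN ⟂ NQ, so NQ runs at 113.0°; with |NQ| = 24.8, Q = (7.615, 30.17). ∠NQT = 121.9° gives QT at 171.1° from the x-axis; with |QT| = 24.4, T = (-16.49, 33.95). QT is perpendicular to TZ, so TZ runs at -98.90°; with |TZ| = 22.8, Z = (-20.02, 11.42). ∠TZW = 80.1° gives ZW at 1.000° from the x-axis; with |ZW| = 20.3, W = (0.2786, 11.78). ZW ⟂ WU, so WU runs at 91.00°; with |WU| = 29.9, U = (-0.2432, 41.67). Then |QU| = |U − Q| = 13.93.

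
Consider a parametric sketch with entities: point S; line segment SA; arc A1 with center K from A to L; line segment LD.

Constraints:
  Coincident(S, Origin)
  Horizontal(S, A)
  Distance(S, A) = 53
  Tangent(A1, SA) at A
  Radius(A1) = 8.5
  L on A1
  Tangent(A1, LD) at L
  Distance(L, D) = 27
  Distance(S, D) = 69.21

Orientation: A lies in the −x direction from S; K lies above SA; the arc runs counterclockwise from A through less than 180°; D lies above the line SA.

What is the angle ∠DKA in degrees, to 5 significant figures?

167.74°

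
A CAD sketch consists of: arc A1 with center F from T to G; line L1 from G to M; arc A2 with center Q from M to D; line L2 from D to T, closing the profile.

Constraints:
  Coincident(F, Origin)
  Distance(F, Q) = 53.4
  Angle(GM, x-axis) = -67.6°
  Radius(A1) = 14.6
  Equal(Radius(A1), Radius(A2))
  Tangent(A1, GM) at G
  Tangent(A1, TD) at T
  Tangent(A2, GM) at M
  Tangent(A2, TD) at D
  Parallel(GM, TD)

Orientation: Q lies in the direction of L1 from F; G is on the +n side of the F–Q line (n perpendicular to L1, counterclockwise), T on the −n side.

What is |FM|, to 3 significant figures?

55.4

The slot axis is L1's direction at -67.6°, so u = (cos -67.6°, sin -67.6°) = (0.381, -0.925) and n = (−sin -67.6°, cos -67.6°) = (0.925, 0.381). F is at the origin and Q lies 53.4 along u from F, so Q = 53.4·u = (20.3, -49.4). Tangency of A1 to both parallel lines with radius 14.6 puts G and T at F ± 14.6·n: G = (13.5, 5.56), T = (-13.5, -5.56). Equal radii place M and D the same way about Q: M = Q + 14.6·n = (33.8, -43.8), D = Q − 14.6·n = (6.85, -54.9). Then |FM| = |M − F| = 55.4.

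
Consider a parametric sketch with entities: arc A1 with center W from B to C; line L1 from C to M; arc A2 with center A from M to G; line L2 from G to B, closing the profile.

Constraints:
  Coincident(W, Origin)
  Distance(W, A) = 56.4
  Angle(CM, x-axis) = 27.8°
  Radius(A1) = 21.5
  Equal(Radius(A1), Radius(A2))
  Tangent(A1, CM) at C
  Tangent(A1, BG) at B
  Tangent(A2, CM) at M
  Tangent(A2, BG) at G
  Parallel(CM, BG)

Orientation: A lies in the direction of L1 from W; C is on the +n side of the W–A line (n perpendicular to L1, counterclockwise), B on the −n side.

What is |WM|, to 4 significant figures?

60.36

The slot axis is L1's direction at 27.8°, so u = (cos 27.8°, sin 27.8°) = (0.8846, 0.4664) and n = (−sin 27.8°, cos 27.8°) = (-0.4664, 0.8846). W is at the origin and A lies 56.4 along u from W, so A = 56.4·u = (49.89, 26.30). Tangency of A1 to both parallel lines with radius 21.5 puts C and B at W ± 21.5·n: C = (-10.03, 19.02), B = (10.03, -19.02). Equal radii place M and G the same way about A: M = A + 21.5·n = (39.86, 45.32), G = A − 21.5·n = (59.92, 7.286). Then |WM| = |M − W| = 60.36.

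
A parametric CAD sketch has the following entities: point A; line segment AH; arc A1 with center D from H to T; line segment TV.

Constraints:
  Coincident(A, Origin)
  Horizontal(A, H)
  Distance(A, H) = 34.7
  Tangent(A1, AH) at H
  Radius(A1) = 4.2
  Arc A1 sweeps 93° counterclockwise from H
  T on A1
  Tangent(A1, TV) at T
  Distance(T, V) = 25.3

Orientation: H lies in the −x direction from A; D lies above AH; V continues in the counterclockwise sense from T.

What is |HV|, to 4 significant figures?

29.82

On A1, H sits at bearing -90° from D; a 93° counterclockwise sweep puts T at bearing 3°, so T = D + 4.2·(cos 3°, sin 3°) = (-30.51, 4.420). A1 meets TV tangentially, so DT is at right angles to TV, so TV runs along (−sin 3°, cos 3°); with |TV| = 25.3, V = (-31.83, 29.69). Then |HV| = |V − H| = 29.82.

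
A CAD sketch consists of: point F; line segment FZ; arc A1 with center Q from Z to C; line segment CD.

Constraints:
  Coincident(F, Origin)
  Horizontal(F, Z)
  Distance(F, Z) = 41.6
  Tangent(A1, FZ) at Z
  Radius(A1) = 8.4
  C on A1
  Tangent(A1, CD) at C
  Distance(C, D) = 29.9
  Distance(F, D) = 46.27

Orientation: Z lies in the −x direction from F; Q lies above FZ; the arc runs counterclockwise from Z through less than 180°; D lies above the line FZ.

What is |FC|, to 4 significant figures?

34.05

F is at the origin; FZ is horizontal with |FZ| = 41.6 and Z on the −x side, so Z = (-41.60, 0.000). A1 meets FZ tangentially, so QZ is at right angles to FZ, so Q = Z + (0, 8.4) = (-41.60, 8.400). Since QC ⟂ CD (tangency), |QD| = √(8.4² + 29.9²) = 31.06 regardless of where C sits on A1. So D lies on both circle(F, 46.27) and circle(Q, 31.06); the above-FZ intersection is D = (-28.41, 36.52). C is the foot of the tangent from D: C = (-33.31, 7.023).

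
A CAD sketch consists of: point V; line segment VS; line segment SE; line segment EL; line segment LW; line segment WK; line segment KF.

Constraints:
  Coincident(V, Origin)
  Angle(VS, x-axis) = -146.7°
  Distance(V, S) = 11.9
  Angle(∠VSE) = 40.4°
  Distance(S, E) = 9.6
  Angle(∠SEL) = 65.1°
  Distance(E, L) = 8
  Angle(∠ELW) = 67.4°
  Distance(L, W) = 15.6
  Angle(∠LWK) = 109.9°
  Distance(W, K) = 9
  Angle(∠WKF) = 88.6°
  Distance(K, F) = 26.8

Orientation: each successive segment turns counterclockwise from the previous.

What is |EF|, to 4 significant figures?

13.72

∠LWK = 109.9° gives WK at -69.50° from the x-axis; with |WK| = 9.0, K = (-11.59, -18.64). ∠WKF = 88.6° gives KF at 21.90° from the x-axis; with |KF| = 26.8, F = (13.27, -8.648). Then |EF| = |F − E| = 13.72.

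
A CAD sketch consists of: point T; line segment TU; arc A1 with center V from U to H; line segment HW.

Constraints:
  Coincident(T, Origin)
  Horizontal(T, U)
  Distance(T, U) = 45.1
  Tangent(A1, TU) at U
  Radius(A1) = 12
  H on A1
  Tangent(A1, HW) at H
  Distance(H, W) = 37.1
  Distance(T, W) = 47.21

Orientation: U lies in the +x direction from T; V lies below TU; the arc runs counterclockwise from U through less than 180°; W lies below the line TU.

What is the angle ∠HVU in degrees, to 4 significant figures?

69.21°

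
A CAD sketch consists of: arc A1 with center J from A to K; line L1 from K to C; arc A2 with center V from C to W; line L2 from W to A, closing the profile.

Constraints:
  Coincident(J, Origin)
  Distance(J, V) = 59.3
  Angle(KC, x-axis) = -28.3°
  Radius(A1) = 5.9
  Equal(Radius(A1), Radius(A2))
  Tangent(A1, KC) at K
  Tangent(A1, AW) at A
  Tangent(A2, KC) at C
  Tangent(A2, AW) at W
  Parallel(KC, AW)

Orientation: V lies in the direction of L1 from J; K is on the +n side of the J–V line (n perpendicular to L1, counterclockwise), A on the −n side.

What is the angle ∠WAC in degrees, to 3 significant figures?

11.3°

The slot axis is L1's direction at -28.3°, so u = (cos -28.3°, sin -28.3°) = (0.880, -0.474) and n = (−sin -28.3°, cos -28.3°) = (0.474, 0.880). J is at the origin and V lies 59.3 along u from J, so V = 59.3·u = (52.2, -28.1). Tangency of A1 to both parallel lines with radius 5.9 puts K and A at J ± 5.9·n: K = (2.80, 5.19), A = (-2.80, -5.19). Equal radii place C and W the same way about V: C = V + 5.9·n = (55.0, -22.9), W = V − 5.9·n = (49.4, -33.3). Then cos ∠WAC = AW·AC / (|AW||AC|), giving 11.3°.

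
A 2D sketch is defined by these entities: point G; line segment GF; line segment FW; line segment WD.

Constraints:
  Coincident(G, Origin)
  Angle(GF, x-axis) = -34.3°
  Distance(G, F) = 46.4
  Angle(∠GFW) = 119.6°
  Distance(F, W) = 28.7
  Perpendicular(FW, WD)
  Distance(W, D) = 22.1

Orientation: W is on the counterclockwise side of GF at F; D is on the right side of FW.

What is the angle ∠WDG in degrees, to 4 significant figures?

39.58°

G is at the origin; GF runs at -34.3° with length 46.4, so F = 46.4·(cos -34.3°, sin -34.3°) = (38.33, -26.15). ∠GFW = 119.6°, so FW runs at -34.3° + (180° − 119.6°) = 26.10° from the x-axis; with |FW| = 28.7, W = F + 28.7·(cos 26.10°, sin 26.10°) = (64.10, -13.52). FW is perpendicular to WD; with |WD| = 22.1 on the right of FW, D = W + 22.1·(0.4399, -0.8980) = (73.83, -33.37). Then cos ∠WDG = DW·DG / (|DW||DG|), giving 39.58°.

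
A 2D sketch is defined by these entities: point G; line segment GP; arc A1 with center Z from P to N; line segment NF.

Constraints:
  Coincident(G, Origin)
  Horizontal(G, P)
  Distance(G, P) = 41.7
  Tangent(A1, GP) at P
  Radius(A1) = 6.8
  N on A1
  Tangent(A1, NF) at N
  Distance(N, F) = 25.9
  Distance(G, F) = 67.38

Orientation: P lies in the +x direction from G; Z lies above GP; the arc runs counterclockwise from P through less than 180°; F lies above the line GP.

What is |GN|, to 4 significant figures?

46.95

Checks: |ZN| = 6.800 ✓; ∠(ZN, NF) = 90.00° ✓; |NF| = 25.90 ✓; |GF| = 67.38 ✓.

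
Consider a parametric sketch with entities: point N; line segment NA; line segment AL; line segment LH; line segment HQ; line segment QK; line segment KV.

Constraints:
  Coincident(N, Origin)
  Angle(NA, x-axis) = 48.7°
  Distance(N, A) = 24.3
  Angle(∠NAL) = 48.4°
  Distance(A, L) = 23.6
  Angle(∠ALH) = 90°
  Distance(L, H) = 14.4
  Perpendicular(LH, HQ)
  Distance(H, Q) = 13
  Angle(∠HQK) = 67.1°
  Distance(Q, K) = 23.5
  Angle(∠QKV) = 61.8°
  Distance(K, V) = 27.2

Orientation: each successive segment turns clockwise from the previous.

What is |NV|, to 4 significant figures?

21.12

N is at the origin; NA runs at 48.7° with length 24.3, so A = (16.04, 18.26). ∠NAL = 48.4° gives AL at -82.90° from the x-axis; with |AL| = 23.6, L = (18.96, -5.163). ∠ALH = 90.0° gives LH at -172.9° from the x-axis; with |LH| = 14.4, H = (4.665, -6.943). The perpendicularity gives HQ at right angles to LH, so HQ runs at 97.10°; with |HQ| = 13.0, Q = (3.059, 5.957). ∠HQK = 67.1° gives QK at -15.80° from the x-axis; with |QK| = 23.5, K = (25.67, -0.4414). ∠QKV = 61.8° gives KV at -134.0° from the x-axis; with |KV| = 27.2, V = (6.776, -20.01). Then |NV| = |V − N| = 21.12.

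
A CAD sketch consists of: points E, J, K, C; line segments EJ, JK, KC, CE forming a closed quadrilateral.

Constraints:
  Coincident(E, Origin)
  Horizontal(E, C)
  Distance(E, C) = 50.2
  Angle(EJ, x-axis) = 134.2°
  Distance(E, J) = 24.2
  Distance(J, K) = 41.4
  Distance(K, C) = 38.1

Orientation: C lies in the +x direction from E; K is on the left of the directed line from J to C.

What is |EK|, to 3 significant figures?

35.8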